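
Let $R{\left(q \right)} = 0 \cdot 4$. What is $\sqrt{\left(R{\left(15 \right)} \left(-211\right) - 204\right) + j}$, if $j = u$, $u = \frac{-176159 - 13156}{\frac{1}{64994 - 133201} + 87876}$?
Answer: $\frac{i \sqrt{7406123394811766440299}}{5993758331} \approx 14.358 i$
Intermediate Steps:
$R{\left(q \right)} = 0$
$u = - \frac{12912608205}{5993758331}$ ($u = - \frac{189315}{\frac{1}{-68207} + 87876} = - \frac{189315}{- \frac{1}{68207} + 87876} = - \frac{189315}{\frac{5993758331}{68207}} = \left(-189315\right) \frac{68207}{5993758331} = - \frac{12912608205}{5993758331} \approx -2.1543$)
$j = - \frac{12912608205}{5993758331} \approx -2.1543$
$\sqrt{\left(R{\left(15 \right)} \left(-211\right) - 204\right) + j} = \sqrt{\left(0 \left(-211\right) - 204\right) - \frac{12912608205}{5993758331}} = \sqrt{\left(0 - 204\right) - \frac{12912608205}{5993758331}} = \sqrt{-204 - \frac{12912608205}{5993758331}} = \sqrt{- \frac{1235639307729}{5993758331}} = \frac{i \sqrt{7406123394811766440299}}{5993758331}$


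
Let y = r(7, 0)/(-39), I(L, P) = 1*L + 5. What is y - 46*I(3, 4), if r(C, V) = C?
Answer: -14359/39 ≈ -368.18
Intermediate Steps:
I(L, P) = 5 + L (I(L, P) = L + 5 = 5 + L)
y = -7/39 (y = 7/(-39) = 7*(-1/39) = -7/39 ≈ -0.17949)
y - 46*I(3, 4) = -7/39 - 46*(5 + 3) = -7/39 - 46*8 = -7/39 - 368 = -14359/39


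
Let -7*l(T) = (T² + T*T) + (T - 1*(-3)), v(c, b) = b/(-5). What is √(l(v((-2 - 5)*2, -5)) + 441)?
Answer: √21567/7 ≈ 20.980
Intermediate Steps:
v(c, b) = -b/5 (v(c, b) = b*(-⅕) = -b/5)
l(T) = -3/7 - 2*T²/7 - T/7 (l(T) = -((T² + T*T) + (T - 1*(-3)))/7 = -((T² + T²) + (T + 3))/7 = -(2*T² + (3 + T))/7 = -(3 + T + 2*T²)/7 = -3/7 - 2*T²/7 - T/7)
√(l(v((-2 - 5)*2, -5)) + 441) = √((-3/7 - 2*(-⅕*(-5))²/7 - (-1)*(-5)/35) + 441) = √((-3/7 - 2/7*1² - ⅐*1) + 441) = √((-3/7 - 2/7*1 - ⅐) + 441) = √((-3/7 - 2/7 - ⅐) + 441) = √(-6/7 + 441) = √(3081/7) = √21567/7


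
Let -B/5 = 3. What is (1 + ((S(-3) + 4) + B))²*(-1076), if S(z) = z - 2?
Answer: -242100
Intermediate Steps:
B = -15 (B = -5*3 = -15)
S(z) = -2 + z
(1 + ((S(-3) + 4) + B))²*(-1076) = (1 + (((-2 - 3) + 4) - 15))²*(-1076) = (1 + ((-5 + 4) - 15))²*(-1076) = (1 + (-1 - 15))²*(-1076) = (1 - 16)²*(-1076) = (-15)²*(-1076) = 225*(-1076) = -242100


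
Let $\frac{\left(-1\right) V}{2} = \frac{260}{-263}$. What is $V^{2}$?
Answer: $\frac{270400}{69169} \approx 3.9093$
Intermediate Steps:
$V = \frac{520}{263}$ ($V = - 2 \frac{260}{-263} = - 2 \cdot 260 \left(- \frac{1}{263}\right) = \left(-2\right) \left(- \frac{260}{263}\right) = \frac{520}{263} \approx 1.9772$)
$V^{2} = \left(\frac{520}{263}\right)^{2} = \frac{270400}{69169}$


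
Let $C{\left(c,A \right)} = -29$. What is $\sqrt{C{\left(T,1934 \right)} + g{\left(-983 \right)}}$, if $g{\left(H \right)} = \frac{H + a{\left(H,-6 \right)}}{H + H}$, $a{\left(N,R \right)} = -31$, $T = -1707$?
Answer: $\frac{20 i \sqrt{68810}}{983} \approx 5.3371 i$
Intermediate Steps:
$g{\left(H \right)} = \frac{-31 + H}{2 H}$ ($g{\left(H \right)} = \frac{H - 31}{H + H} = \frac{-31 + H}{2 H}$)
$\sqrt{C{\left(T,1934 \right)} + g{\left(-983 \right)}} = \sqrt{-29 + \frac{-31 - 983}{2 \left(-983\right)}} = \sqrt{-29 + \frac{1}{2} \left(- \frac{1}{983}\right) \left(-1014\right)} = \sqrt{-29 + \frac{507}{983}} = \sqrt{- \frac{28000}{983}} = \frac{20 i \sqrt{68810}}{983}$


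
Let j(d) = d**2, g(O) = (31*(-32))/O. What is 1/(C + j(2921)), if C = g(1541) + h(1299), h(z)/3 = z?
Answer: 1541/13154187666 ≈ 1.1715e-7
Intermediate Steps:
h(z) = 3*z
g(O) = -992/O
C = 6004285/1541 (C = -992/1541 + 3*1299 = -992*1/1541 + 3897 = -992/1541 + 3897 = 6004285/1541 ≈ 3896.4)
1/(C + j(2921)) = 1/(6004285/1541 + 2921**2) = 1/(6004285/1541 + 8532241) = 1/(13154187666/1541) = 1541/13154187666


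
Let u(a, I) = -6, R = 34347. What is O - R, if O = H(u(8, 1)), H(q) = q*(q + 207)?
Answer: -35553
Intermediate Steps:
H(q) = q*(207 + q)
O = -1206 (O = -6*(207 - 6) = -6*201 = -1206)
O - R = -1206 - 1*34347 = -1206 - 34347 = -35553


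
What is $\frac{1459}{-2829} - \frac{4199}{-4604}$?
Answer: $\frac{5161735}{13024716} \approx 0.3963$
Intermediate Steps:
$\frac{1459}{-2829} - \frac{4199}{-4604} = 1459 \left(- \frac{1}{2829}\right) - - \frac{4199}{4604} = - \frac{1459}{2829} + \frac{4199}{4604} = \frac{5161735}{13024716}$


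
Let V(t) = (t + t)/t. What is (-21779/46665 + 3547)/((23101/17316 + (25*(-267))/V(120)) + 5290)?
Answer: 24493848448/13493998795 ≈ 1.8152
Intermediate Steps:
V(t) = 2 (V(t) = (2*t)/t = 2)
(-21779/46665 + 3547)/((23101/17316 + (25*(-267))/V(120)) + 5290) = (-21779/46665 + 3547)/((23101/17316 + (25*(-267))/2) + 5290) = (-21779*1/46665 + 3547)/((23101*(1/17316) - 6675*1/2) + 5290) = (-21779/46665 + 3547)/((1777/1332 - 6675/2) + 5290) = 165498976/(46665*(-4443773/1332 + 5290)) = 165498976/(46665*(2602507/1332)) = (165498976/46665)*(1332/2602507) = 24493848448/13493998795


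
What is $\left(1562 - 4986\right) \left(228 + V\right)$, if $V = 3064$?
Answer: $-11271808$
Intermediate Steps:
$\left(1562 - 4986\right) \left(228 + V\right) = \left(1562 - 4986\right) \left(228 + 3064\right) = \left(-3424\right) 3292 = -11271808$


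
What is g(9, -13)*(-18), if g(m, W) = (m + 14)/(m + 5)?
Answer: -207/7 ≈ -29.571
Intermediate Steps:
g(m, W) = (14 + m)/(5 + m)
g(9, -13)*(-18) = ((14 + 9)/(5 + 9))*(-18) = (23/14)*(-18) = -207/7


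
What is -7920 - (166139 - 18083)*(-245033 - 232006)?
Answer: 70628478264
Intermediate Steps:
-7920 - (166139 - 18083)*(-245033 - 232006) = -7920 - 148056*(-477039) = -7920 - 1*(-70628486184) = -7920 + 70628486184 = 70628478264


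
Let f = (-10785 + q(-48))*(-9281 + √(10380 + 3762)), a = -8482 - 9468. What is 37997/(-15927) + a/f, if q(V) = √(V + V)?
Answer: (-3803617832895 + 409797645*√14142 - 911928*I*√2357 + 1410600628*I*√6)/(15927*(100095585 - 10785*√14142 - 37124*I*√6 + 24*I*√2357)) ≈ -2.3859 - 1.6503e-7*I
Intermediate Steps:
q(V) = √2*√V (q(V) = √(2*V) = √2*√V)
a = -17950
f = (-10785 + 4*I*√6)*(-9281 + √14142) (f = (-10785 + √2*√(-48))*(-9281 + √(10380 + 3762)) = (-10785 + √2*(4*I*√3))*(-9281 + √14142) = (-10785 + 4*I*√6)*(-9281 + √14142) ≈ 9.8813e+7 - 89770.0*I)
37997/(-15927) + a/f = 37997/(-15927) - 17950/(100095585 - 10785*√14142 - 37124*I*√6 + 24*I*√2357) = 37997*(-1/15927) - 17950/(100095585 - 10785*√14142 - 37124*I*√6 + 24*I*√2357) = -37997/15927 - 17950/(100095585 - 10785*√14142 - 37124*I*√6 + 24*I*√2357)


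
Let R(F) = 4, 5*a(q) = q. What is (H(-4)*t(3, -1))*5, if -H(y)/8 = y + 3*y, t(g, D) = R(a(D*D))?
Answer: 2560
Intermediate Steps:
a(q) = q/5
t(g, D) = 4
H(y) = -32*y (H(y) = -8*(y + 3*y) = -32*y)
(H(-4)*t(3, -1))*5 = (-32*(-4)*4)*5 = (128*4)*5 = 512*5 = 2560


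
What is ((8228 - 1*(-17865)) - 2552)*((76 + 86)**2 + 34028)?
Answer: 1418863152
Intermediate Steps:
((8228 - 1*(-17865)) - 2552)*((76 + 86)**2 + 34028) = ((8228 + 17865) - 2552)*(162**2 + 34028) = (26093 - 2552)*(26244 + 34028) = 23541*60272 = 1418863152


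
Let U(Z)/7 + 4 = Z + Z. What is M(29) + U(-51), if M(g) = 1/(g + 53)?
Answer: -60843/82 ≈ -741.99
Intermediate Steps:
U(Z) = -28 + 14*Z (U(Z) = -28 + 7*(Z + Z) = -28 + 7*(2*Z) = -28 + 14*Z)
M(g) = 1/(53 + g)
M(29) + U(-51) = 1/(53 + 29) + (-28 + 14*(-51)) = 1/82 + (-28 - 714) = 1/82 - 742 = -60843/82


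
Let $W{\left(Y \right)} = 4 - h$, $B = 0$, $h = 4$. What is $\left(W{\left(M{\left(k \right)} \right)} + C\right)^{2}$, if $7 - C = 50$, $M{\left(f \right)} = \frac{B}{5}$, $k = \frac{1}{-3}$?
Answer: $1849$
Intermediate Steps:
$k = - \frac{1}{3} \approx -0.33333$
$M{\left(f \right)} = 0$ ($M{\left(f \right)} = \frac{0}{5} = 0 \cdot \frac{1}{5} = 0$)
$W{\left(Y \right)} = 0$ ($W{\left(Y \right)} = 4 - 4 = 0$)
$C = -43$ ($C = 7 - 50 = -43$)
$\left(W{\left(M{\left(k \right)} \right)} + C\right)^{2} = \left(0 - 43\right)^{2} = \left(-43\right)^{2} = 1849$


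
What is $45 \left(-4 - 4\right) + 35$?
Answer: $-325$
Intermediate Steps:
$45 \left(-4 - 4\right) + 35 = 45 \left(-8\right) + 35 = -360 + 35 = -325$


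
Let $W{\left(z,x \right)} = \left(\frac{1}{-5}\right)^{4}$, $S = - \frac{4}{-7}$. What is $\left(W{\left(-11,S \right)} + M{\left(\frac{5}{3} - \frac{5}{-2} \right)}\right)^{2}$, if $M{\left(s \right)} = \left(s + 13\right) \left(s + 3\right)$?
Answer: $\frac{7662715321921}{506250000} \approx 15136.0$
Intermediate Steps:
$M{\left(s \right)} = \left(3 + s\right) \left(13 + s\right)$ ($M{\left(s \right)} = \left(13 + s\right) \left(3 + s\right) = \left(3 + s\right) \left(13 + s\right)$)
$S = \frac{4}{7}$ ($S = \left(-4\right) \left(- \frac{1}{7}\right) = \frac{4}{7} \approx 0.57143$)
$W{\left(z,x \right)} = \frac{1}{625}$ ($W{\left(z,x \right)} = \left(- \frac{1}{5}\right)^{4} = \frac{1}{625}$)
$\left(W{\left(-11,S \right)} + M{\left(\frac{5}{3} - \frac{5}{-2} \right)}\right)^{2} = \left(\frac{1}{625} + \left(39 + \left(\frac{5}{3} - \frac{5}{-2}\right)^{2} + 16 \left(\frac{5}{3} - \frac{5}{-2}\right)\right)\right)^{2} = \left(\frac{1}{625} + \left(39 + \left(5 \cdot \frac{1}{3} - - \frac{5}{2}\right)^{2} + 16 \left(5 \cdot \frac{1}{3} - - \frac{5}{2}\right)\right)\right)^{2} = \left(\frac{1}{625} + \left(39 + \left(\frac{5}{3} + \frac{5}{2}\right)^{2} + 16 \left(\frac{5}{3} + \frac{5}{2}\right)\right)\right)^{2} = \left(\frac{1}{625} + \left(39 + \left(\frac{25}{6}\right)^{2} + 16 \cdot \frac{25}{6}\right)\right)^{2} = \left(\frac{1}{625} + \left(39 + \frac{625}{36} + \frac{200}{3}\right)\right)^{2} = \left(\frac{1}{625} + \frac{4429}{36}\right)^{2} = \left(\frac{2768161}{22500}\right)^{2} = \frac{7662715321921}{506250000}$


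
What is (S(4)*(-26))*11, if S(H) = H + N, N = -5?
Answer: 286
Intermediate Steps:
S(H) = -5 + H (S(H) = H - 5 = -5 + H)
(S(4)*(-26))*11 = ((-5 + 4)*(-26))*11 = -1*(-26)*11 = 26*11 = 286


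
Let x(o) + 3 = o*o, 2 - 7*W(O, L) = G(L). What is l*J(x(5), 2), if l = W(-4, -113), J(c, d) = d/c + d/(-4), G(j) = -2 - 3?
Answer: -9/22 ≈ -0.40909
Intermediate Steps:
G(j) = -5
W(O, L) = 1 (W(O, L) = 2/7 - ⅐*(-5) = 2/7 + 5/7 = 1)
x(o) = -3 + o² (x(o) = -3 + o*o = -3 + o²)
J(c, d) = -d/4 + d/c (J(c, d) = d/c + d*(-¼) = d/c - d/4 = -d/4 + d/c)
l = 1
l*J(x(5), 2) = 1*(-¼*2 + 2/(-3 + 5²)) = 1*(-½ + 2/(-3 + 25)) = 1*(-½ + 2/22) = 1*(-½ + 2*(1/22)) = 1*(-½ + 1/11) = 1*(-9/22) = -9/22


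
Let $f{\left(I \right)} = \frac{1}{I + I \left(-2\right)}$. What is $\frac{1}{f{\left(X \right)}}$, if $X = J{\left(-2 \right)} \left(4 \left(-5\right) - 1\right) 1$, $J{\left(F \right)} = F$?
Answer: $-42$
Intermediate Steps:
$X = 42$ ($X = - 2 \left(4 \left(-5\right) - 1\right) 1 = - 2 \left(-20 - 1\right) 1 = \left(-2\right) \left(-21\right) 1 = 42 \cdot 1 = 42$)
$f{\left(I \right)} = - \frac{1}{I}$ ($f{\left(I \right)} = \frac{1}{I - 2 I} = \frac{1}{\left(-1\right) I} = - \frac{1}{I}$)
$\frac{1}{f{\left(X \right)}} = \frac{1}{\left(-1\right) \frac{1}{42}} = \frac{1}{- \frac{1}{42}} = -42$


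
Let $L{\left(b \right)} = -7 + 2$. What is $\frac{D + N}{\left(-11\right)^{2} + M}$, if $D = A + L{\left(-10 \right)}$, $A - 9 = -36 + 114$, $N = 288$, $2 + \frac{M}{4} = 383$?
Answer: $\frac{74}{329} \approx 0.22492$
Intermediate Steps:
$L{\left(b \right)} = -5$
$M = 1524$ ($M = -8 + 4 \cdot 383 = -8 + 1532 = 1524$)
$A = 87$ ($A = 9 + \left(-36 + 114\right) = 9 + 78 = 87$)
$D = 82$ ($D = 87 - 5 = 82$)
$\frac{D + N}{\left(-11\right)^{2} + M} = \frac{82 + 288}{\left(-11\right)^{2} + 1524} = \frac{370}{121 + 1524} = \frac{370}{1645} = 370 \cdot \frac{1}{1645} = \frac{74}{329}$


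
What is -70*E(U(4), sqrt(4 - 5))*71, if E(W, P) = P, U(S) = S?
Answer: -4970*I ≈ -4970.0*I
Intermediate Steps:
-70*E(U(4), sqrt(4 - 5))*71 = -70*sqrt(4 - 5)*71 = -70*I*71 = -4970*I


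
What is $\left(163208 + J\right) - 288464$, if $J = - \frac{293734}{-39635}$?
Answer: $- \frac{4964227826}{39635} \approx -1.2525 \cdot 10^{5}$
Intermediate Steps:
$J = \frac{293734}{39635}$ ($J = \left(-293734\right) \left(- \frac{1}{39635}\right) = \frac{293734}{39635} \approx 7.411$)
$\left(163208 + J\right) - 288464 = \left(163208 + \frac{293734}{39635}\right) - 288464 = \frac{6469042814}{39635} - 288464 = - \frac{4964227826}{39635}$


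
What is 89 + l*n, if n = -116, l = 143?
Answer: -16499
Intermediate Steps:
89 + l*n = 89 + 143*(-116) = 89 - 16588 = -16499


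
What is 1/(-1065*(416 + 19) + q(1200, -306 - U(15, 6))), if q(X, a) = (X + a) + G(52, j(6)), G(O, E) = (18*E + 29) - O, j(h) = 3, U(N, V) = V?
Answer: -1/462356 ≈ -2.1628e-6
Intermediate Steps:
G(O, E) = 29 - O + 18*E (G(O, E) = (29 + 18*E) - O = 29 - O + 18*E)
q(X, a) = 31 + X + a (q(X, a) = (X + a) + (29 - 1*52 + 18*3) = (X + a) + (29 - 52 + 54) = (X + a) + 31 = 31 + X + a)
1/(-1065*(416 + 19) + q(1200, -306 - U(15, 6))) = 1/(-1065*(416 + 19) + (31 + 1200 + (-306 - 1*6))) = 1/(-1065*435 + (31 + 1200 + (-306 - 6))) = 1/(-463275 + (31 + 1200 - 312)) = 1/(-463275 + 919) = 1/(-462356) = -1/462356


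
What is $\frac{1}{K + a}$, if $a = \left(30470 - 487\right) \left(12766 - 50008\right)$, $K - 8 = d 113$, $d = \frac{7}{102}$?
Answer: $- \frac{102}{113895940765} \approx -8.9555 \cdot 10^{-10}$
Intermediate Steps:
$d = \frac{7}{102}$ ($d = 7 \cdot \frac{1}{102} = \frac{7}{102} \approx 0.068627$)
$K = \frac{1607}{102}$ ($K = 8 + \frac{7}{102} \cdot 113 = 8 + \frac{791}{102} = \frac{1607}{102} \approx 15.755$)
$a = -1116626886$ ($a = 29983 \left(-37242\right) = -1116626886$)
$\frac{1}{K + a} = \frac{1}{\frac{1607}{102} - 1116626886} = \frac{1}{- \frac{113895940765}{102}} = - \frac{102}{113895940765}$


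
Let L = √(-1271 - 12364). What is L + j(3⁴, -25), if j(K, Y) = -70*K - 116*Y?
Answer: -2770 + 3*I*√1515 ≈ -2770.0 + 116.77*I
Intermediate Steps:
j(K, Y) = -116*Y - 70*K
L = 3*I*√1515 (L = √(-13635) = 3*I*√1515 ≈ 116.77*I)
L + j(3⁴, -25) = 3*I*√1515 + (-116*(-25) - 70*3⁴) = 3*I*√1515 + (2900 - 70*81) = 3*I*√1515 + (2900 - 5670) = 3*I*√1515 - 2770 = -2770 + 3*I*√1515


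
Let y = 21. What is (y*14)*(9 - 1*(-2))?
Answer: 3234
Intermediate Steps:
(y*14)*(9 - 1*(-2)) = (21*14)*(9 - 1*(-2)) = 294*(9 + 2) = 294*11 = 3234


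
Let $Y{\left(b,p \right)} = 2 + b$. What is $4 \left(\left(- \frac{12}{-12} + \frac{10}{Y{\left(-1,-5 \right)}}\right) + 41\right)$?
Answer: $208$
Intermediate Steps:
$4 \left(\left(- \frac{12}{-12} + \frac{10}{Y{\left(-1,-5 \right)}}\right) + 41\right) = 4 \left(\left(- \frac{12}{-12} + \frac{10}{2 - 1}\right) + 41\right) = 4 \left(\left(\left(-12\right) \left(- \frac{1}{12}\right) + \frac{10}{1}\right) + 41\right) = 4 \left(\left(1 + 10 \cdot 1\right) + 41\right) = 4 \left(\left(1 + 10\right) + 41\right) = 4 \left(11 + 41\right) = 4 \cdot 52 = 208$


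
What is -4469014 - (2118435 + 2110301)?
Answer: -8697750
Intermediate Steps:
-4469014 - (2118435 + 2110301) = -4469014 - 1*4228736 = -4469014 - 4228736 = -8697750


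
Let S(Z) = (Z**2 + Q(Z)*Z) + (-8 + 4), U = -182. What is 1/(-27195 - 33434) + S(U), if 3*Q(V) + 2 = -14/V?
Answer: 6045317587/181887 ≈ 33237.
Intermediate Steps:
Q(V) = -2/3 - 14/(3*V) (Q(V) = -2/3 + (-14/V)/3 = -2/3 - 14/(3*V))
S(Z) = -26/3 + Z**2 - 2*Z/3 (S(Z) = (Z**2 + (2*(-7 - Z)/(3*Z))*Z) + (-8 + 4) = (Z**2 + (-14/3 - 2*Z/3)) - 4 = (-14/3 + Z**2 - 2*Z/3) - 4 = -26/3 + Z**2 - 2*Z/3)
1/(-27195 - 33434) + S(U) = 1/(-27195 - 33434) + (-26/3 + (-182)**2 - 2/3*(-182)) = 1/(-60629) + (-26/3 + 33124 + 364/3) = -1/60629 + 99710/3 = 6045317587/181887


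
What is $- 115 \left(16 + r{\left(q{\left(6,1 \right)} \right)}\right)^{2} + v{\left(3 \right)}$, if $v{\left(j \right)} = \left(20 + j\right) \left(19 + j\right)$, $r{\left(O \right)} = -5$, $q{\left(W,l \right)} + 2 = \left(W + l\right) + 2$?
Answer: $-13409$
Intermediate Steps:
$q{\left(W,l \right)} = W + l$ ($q{\left(W,l \right)} = -2 + \left(\left(W + l\right) + 2\right) = -2 + \left(2 + W + l\right) = W + l$)
$v{\left(j \right)} = \left(19 + j\right) \left(20 + j\right)$
$- 115 \left(16 + r{\left(q{\left(6,1 \right)} \right)}\right)^{2} + v{\left(3 \right)} = - 115 \left(16 - 5\right)^{2} + \left(380 + 3^{2} + 39 \cdot 3\right) = - 115 \cdot 11^{2} + \left(380 + 9 + 117\right) = \left(-115\right) 121 + 506 = -13915 + 506 = -13409$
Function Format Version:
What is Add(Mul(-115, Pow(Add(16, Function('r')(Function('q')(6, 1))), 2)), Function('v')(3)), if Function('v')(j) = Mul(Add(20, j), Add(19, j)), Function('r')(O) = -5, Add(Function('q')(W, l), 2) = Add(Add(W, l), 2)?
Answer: -13409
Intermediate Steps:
Function('q')(W, l) = Add(W, l) (Function('q')(W, l) = Add(-2, Add(Add(W, l), 2)) = Add(-2, Add(2, W, l)) = Add(W, l))
Function('v')(j) = Mul(Add(19, j), Add(20, j))
Add(Mul(-115, Pow(Add(16, Function('r')(Function('q')(6, 1))), 2)), Function('v')(3)) = Add(Mul(-115, Pow(Add(16, -5), 2)), Add(380, Pow(3, 2), Mul(39, 3))) = Add(Mul(-115, Pow(11, 2)), Add(380, 9, 117)) = Add(Mul(-115, 121), 506) = Add(-13915, 506) = -13409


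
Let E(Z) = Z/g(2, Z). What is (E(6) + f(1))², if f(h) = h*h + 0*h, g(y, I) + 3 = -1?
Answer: ¼ ≈ 0.25000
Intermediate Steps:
g(y, I) = -4 (g(y, I) = -3 - 1 = -4)
f(h) = h² (f(h) = h² + 0 = h²)
E(Z) = -Z/4 (E(Z) = Z/(-4) = Z*(-¼) = -Z/4)
(E(6) + f(1))² = (-¼*6 + 1²)² = (-3/2 + 1)² = (-½)² = ¼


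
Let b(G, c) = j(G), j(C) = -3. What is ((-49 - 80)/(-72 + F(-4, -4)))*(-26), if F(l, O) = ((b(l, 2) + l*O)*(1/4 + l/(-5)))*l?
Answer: -5590/211 ≈ -26.493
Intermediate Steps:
b(G, c) = -3
F(l, O) = l*(-3 + O*l)*(1/4 - l/5) (F(l, O) = ((-3 + l*O)*(1/4 + l/(-5)))*l = ((-3 + O*l)*(1*(1/4) + l*(-1/5)))*l = ((-3 + O*l)*(1/4 - l/5))*l = l*(-3 + O*l)*(1/4 - l/5))
((-49 - 80)/(-72 + F(-4, -4)))*(-26) = ((-49 - 80)/(-72 + (1/20)*(-4)*(-15 + 12*(-4) - 4*(-4)*(-4)**2 + 5*(-4)*(-4))))*(-26) = -129/(-72 + (1/20)*(-4)*(-15 - 48 - 4*(-4)*16 + 80))*(-26) = -129/(-72 + (1/20)*(-4)*(-15 - 48 + 256 + 80))*(-26) = -129/(-72 + (1/20)*(-4)*273)*(-26) = -129/(-72 - 273/5)*(-26) = -129/(-633/5)*(-26) = -129*(-5/633)*(-26) = (215/211)*(-26) = -5590/211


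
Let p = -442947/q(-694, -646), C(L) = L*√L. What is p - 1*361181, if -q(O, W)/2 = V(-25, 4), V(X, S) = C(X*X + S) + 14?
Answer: -89882781870362/248857993 + 278613663*√629/497715986 ≈ -3.6117e+5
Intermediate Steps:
C(L) = L^(3/2)
V(X, S) = 14 + (S + X²)^(3/2) (V(X, S) = (X*X + S)^(3/2) + 14 = (X² + S)^(3/2) + 14 = (S + X²)^(3/2) + 14 = 14 + (S + X²)^(3/2))
q(O, W) = -28 - 1258*√629 (q(O, W) = -2*(14 + (4 + (-25)²)^(3/2)) = -2*(14 + (4 + 625)^(3/2)) = -2*(14 + 629^(3/2)) = -2*(14 + 629*√629) = -28 - 1258*√629)
p = -442947/(-28 - 1258*√629) ≈ 14.027
p - 1*361181 = (-3100629/248857993 + 278613663*√629/497715986) - 1*361181 = (-3100629/248857993 + 278613663*√629/497715986) - 361181 = -89882781870362/248857993 + 278613663*√629/497715986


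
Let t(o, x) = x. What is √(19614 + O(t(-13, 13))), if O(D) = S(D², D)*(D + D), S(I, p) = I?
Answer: 2*√6002 ≈ 154.95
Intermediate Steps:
O(D) = 2*D³ (O(D) = D²*(D + D) = D²*(2*D) = 2*D³)
√(19614 + O(t(-13, 13))) = √(19614 + 2*13³) = √(19614 + 2*2197) = √(19614 + 4394) = √24008 = 2*√6002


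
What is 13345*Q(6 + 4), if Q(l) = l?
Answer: 133450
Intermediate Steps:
13345*Q(6 + 4) = 13345*(6 + 4) = 13345*10 = 133450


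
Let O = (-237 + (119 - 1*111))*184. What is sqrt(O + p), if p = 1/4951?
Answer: I*sqrt(1032854523585)/4951 ≈ 205.27*I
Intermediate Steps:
O = -42136 (O = (-237 + (119 - 111))*184 = (-237 + 8)*184 = -229*184 = -42136)
p = 1/4951 ≈ 0.00020198
sqrt(O + p) = sqrt(-42136 + 1/4951) = sqrt(-208615335/4951) = I*sqrt(1032854523585)/4951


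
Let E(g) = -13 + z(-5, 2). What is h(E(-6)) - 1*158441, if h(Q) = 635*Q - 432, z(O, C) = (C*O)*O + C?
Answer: -134108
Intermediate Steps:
z(O, C) = C + C*O² (z(O, C) = C*O² + C = C + C*O²)
E(g) = 39 (E(g) = -13 + 2*(1 + (-5)²) = -13 + 2*(1 + 25) = -13 + 2*26 = -13 + 52 = 39)
h(Q) = -432 + 635*Q
h(E(-6)) - 1*158441 = (-432 + 635*39) - 1*158441 = (-432 + 24765) - 158441 = 24333 - 158441 = -134108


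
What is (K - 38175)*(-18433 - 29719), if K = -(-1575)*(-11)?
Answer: 2672436000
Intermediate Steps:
K = -17325 (K = -315*55 = -17325)
(K - 38175)*(-18433 - 29719) = (-17325 - 38175)*(-18433 - 29719) = -55500*(-48152) = 2672436000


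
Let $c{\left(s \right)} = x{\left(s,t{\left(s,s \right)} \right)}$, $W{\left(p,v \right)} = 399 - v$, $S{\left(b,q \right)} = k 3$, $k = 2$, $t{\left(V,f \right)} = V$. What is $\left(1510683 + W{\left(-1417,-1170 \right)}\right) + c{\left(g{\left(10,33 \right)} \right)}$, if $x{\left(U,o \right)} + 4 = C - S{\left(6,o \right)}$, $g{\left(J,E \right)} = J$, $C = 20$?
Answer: $1512262$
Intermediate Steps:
$S{\left(b,q \right)} = 6$ ($S{\left(b,q \right)} = 2 \cdot 3 = 6$)
$x{\left(U,o \right)} = 10$ ($x{\left(U,o \right)} = -4 + \left(20 - 6\right) = -4 + 14 = 10$)
$c{\left(s \right)} = 10$
$\left(1510683 + W{\left(-1417,-1170 \right)}\right) + c{\left(g{\left(10,33 \right)} \right)} = \left(1510683 + \left(399 - -1170\right)\right) + 10 = \left(1510683 + \left(399 + 1170\right)\right) + 10 = \left(1510683 + 1569\right) + 10 = 1512252 + 10 = 1512262$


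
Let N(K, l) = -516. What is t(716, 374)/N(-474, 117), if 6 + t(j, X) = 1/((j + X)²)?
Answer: 7128599/613059600 ≈ 0.011628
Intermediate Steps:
t(j, X) = -6 + (X + j)⁻² (t(j, X) = -6 + 1/((j + X)²) = -6 + 1/((X + j)²) = -6 + (X + j)⁻²)
t(716, 374)/N(-474, 117) = (-6 + (374 + 716)⁻²)/(-516) = (-6 + 1090⁻²)*(-1/516) = (-6 + 1/1188100)*(-1/516) = -7128599/1188100*(-1/516) = 7128599/613059600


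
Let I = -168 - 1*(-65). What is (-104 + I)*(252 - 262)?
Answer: 2070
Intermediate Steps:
I = -103 (I = -168 + 65 = -103)
(-104 + I)*(252 - 262) = (-104 - 103)*(252 - 262) = -207*(-10) = 2070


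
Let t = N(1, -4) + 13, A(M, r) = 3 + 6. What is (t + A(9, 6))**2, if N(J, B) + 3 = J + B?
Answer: 256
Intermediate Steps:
A(M, r) = 9
N(J, B) = -3 + B + J (N(J, B) = -3 + (J + B) = -3 + (B + J) = -3 + B + J)
t = 7 (t = (-3 - 4 + 1) + 13 = -6 + 13 = 7)
(t + A(9, 6))**2 = (7 + 9)**2 = 16**2 = 256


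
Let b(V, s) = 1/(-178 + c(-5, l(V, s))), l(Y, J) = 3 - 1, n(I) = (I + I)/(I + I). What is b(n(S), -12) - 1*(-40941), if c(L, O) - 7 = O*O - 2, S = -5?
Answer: 6919028/169 ≈ 40941.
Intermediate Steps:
n(I) = 1 (n(I) = (2*I)/((2*I)) = (2*I)*(1/(2*I)) = 1)
l(Y, J) = 2
c(L, O) = 5 + O² (c(L, O) = 7 + (O*O - 2) = 7 + (O² - 2) = 7 + (-2 + O²) = 5 + O²)
b(V, s) = -1/169 (b(V, s) = 1/(-178 + (5 + 2²)) = 1/(-178 + (5 + 4)) = 1/(-178 + 9) = 1/(-169) = -1/169)
b(n(S), -12) - 1*(-40941) = -1/169 - 1*(-40941) = -1/169 + 40941 = 6919028/169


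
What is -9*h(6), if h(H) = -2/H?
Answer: 3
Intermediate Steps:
-9*h(6) = -(-18)/6 = -9*(-⅓) = 3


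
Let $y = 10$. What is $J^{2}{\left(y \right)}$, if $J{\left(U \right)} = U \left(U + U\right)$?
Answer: $40000$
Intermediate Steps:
$J{\left(U \right)} = 2 U^{2}$ ($J{\left(U \right)} = U 2 U = 2 U^{2}$)
$J^{2}{\left(y \right)} = \left(2 \cdot 10^{2}\right)^{2} = \left(2 \cdot 100\right)^{2} = 200^{2} = 40000$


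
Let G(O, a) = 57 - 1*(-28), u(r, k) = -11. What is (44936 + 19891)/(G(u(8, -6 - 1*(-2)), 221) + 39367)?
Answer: 9261/5636 ≈ 1.6432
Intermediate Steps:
G(O, a) = 85 (G(O, a) = 57 + 28 = 85)
(44936 + 19891)/(G(u(8, -6 - 1*(-2)), 221) + 39367) = (44936 + 19891)/(85 + 39367) = 64827/39452 = 64827*(1/39452) = 9261/5636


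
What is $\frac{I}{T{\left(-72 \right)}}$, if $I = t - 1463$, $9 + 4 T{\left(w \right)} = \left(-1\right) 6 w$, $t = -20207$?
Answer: $- \frac{86680}{423} \approx -204.92$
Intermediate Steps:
$T{\left(w \right)} = - \frac{9}{4} - \frac{3 w}{2}$ ($T{\left(w \right)} = - \frac{9}{4} + \frac{\left(-1\right) 6 w}{4} = - \frac{9}{4} + \frac{\left(-6\right) w}{4} = - \frac{9}{4} - \frac{3 w}{2}$)
$I = -21670$ ($I = -20207 - 1463 = -21670$)
$\frac{I}{T{\left(-72 \right)}} = - \frac{21670}{- \frac{9}{4} - -108} = - \frac{21670}{- \frac{9}{4} + 108} = - \frac{21670}{\frac{423}{4}} = \left(-21670\right) \frac{4}{423} = - \frac{86680}{423}$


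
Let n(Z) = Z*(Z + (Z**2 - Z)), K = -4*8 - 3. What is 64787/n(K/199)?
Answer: -510560367413/42875 ≈ -1.1908e+7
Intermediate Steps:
K = -35 (K = -32 - 3 = -35)
n(Z) = Z**3 (n(Z) = Z*Z**2 = Z**3)
64787/n(K/199) = 64787/((-35/199)**3) = 64787/(-42875/7880599) = 64787*(-7880599/42875) = -510560367413/42875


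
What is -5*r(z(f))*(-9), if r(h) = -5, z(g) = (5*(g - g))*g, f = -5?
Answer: -225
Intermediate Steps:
z(g) = 0 (z(g) = (5*0)*g = 0*g = 0)
-5*r(z(f))*(-9) = -5*(-5)*(-9) = 25*(-9) = -225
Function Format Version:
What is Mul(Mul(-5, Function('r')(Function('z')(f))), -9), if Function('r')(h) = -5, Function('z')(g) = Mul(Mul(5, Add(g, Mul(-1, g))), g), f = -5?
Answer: -225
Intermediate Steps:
Function('z')(g) = 0 (Function('z')(g) = Mul(Mul(5, 0), g) = Mul(0, g) = 0)
Mul(Mul(-5, Function('r')(Function('z')(f))), -9) = Mul(Mul(-5, -5), -9) = Mul(25, -9) = -225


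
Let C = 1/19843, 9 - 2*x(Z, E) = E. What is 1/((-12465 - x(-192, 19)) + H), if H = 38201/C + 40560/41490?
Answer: 1383/1048327807841 ≈ 1.3192e-9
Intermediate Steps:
x(Z, E) = 9/2 - E/2
C = 1/19843 ≈ 5.0396e-5
H = 1048345040021/1383 (H = 38201/(1/19843) + 40560/41490 = 38201*19843 + 40560*(1/41490) = 758022443 + 1352/1383 = 1048345040021/1383 ≈ 7.5802e+8)
1/((-12465 - x(-192, 19)) + H) = 1/((-12465 - (9/2 - 1/2*19)) + 1048345040021/1383) = 1/((-12465 - (9/2 - 19/2)) + 1048345040021/1383) = 1/((-12465 - 1*(-5)) + 1048345040021/1383) = 1/((-12465 + 5) + 1048345040021/1383) = 1/(-12460 + 1048345040021/1383) = 1/(1048327807841/1383) = 1383/1048327807841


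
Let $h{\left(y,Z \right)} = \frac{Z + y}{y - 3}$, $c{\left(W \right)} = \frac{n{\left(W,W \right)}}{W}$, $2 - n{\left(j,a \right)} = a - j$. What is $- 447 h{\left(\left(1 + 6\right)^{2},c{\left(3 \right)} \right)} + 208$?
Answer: $- \frac{12633}{46} \approx -274.63$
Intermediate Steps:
$n{\left(j,a \right)} = 2 + j - a$ ($n{\left(j,a \right)} = 2 - \left(a - j\right) = 2 + j - a$)
$c{\left(W \right)} = \frac{2}{W}$ ($c{\left(W \right)} = \frac{2 + W - W}{W} = \frac{2}{W}$)
$h{\left(y,Z \right)} = \frac{Z + y}{-3 + y}$
$- 447 h{\left(\left(1 + 6\right)^{2},c{\left(3 \right)} \right)} + 208 = - 447 \frac{\frac{2}{3} + \left(1 + 6\right)^{2}}{-3 + \left(1 + 6\right)^{2}} + 208 = - 447 \frac{2 \cdot \frac{1}{3} + 7^{2}}{-3 + 7^{2}} + 208 = - 447 \frac{\frac{2}{3} + 49}{-3 + 49} + 208 = - 447 \cdot \frac{1}{46} \cdot \frac{149}{3} + 208 = \left(-447\right) \frac{149}{138} + 208 = - \frac{22201}{46} + 208 = - \frac{12633}{46}$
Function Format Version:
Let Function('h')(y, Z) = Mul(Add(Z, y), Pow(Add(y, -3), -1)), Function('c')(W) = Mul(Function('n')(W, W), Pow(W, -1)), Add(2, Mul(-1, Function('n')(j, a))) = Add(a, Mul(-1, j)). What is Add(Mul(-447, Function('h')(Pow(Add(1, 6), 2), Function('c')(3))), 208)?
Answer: Rational(-12633, 46) ≈ -274.63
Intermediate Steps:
Function('n')(j, a) = Add(2, j, Mul(-1, a)) (Function('n')(j, a) = Add(2, Mul(-1, Add(a, Mul(-1, j)))) = Add(2, Add(j, Mul(-1, a))) = Add(2, j, Mul(-1, a)))
Function('c')(W) = Mul(2, Pow(W, -1)) (Function('c')(W) = Mul(Add(2, W, Mul(-1, W)), Pow(W, -1)) = Mul(2, Pow(W, -1)))
Function('h')(y, Z) = Mul(Pow(Add(-3, y), -1), Add(Z, y)) (Function('h')(y, Z) = Mul(Add(Z, y), Pow(Add(-3, y), -1)) = Mul(Pow(Add(-3, y), -1), Add(Z, y)))
Add(Mul(-447, Function('h')(Pow(Add(1, 6), 2), Function('c')(3))), 208) = Add(Mul(-447, Mul(Pow(Add(-3, Pow(Add(1, 6), 2)), -1), Add(Mul(2, Pow(3, -1)), Pow(Add(1, 6), 2)))), 208) = Add(Mul(-447, Mul(Pow(Add(-3, Pow(7, 2)), -1), Add(Mul(2, Rational(1, 3)), Pow(7, 2)))), 208) = Add(Mul(-447, Mul(Pow(Add(-3, 49), -1), Add(Rational(2, 3), 49))), 208) = Add(Mul(-447, Mul(Pow(46, -1), Rational(149, 3))), 208) = Add(Mul(-447, Mul(Rational(1, 46), Rational(149, 3))), 208) = Add(Mul(-447, Rational(149, 138)), 208) = Add(Rational(-22201, 46), 208) = Rational(-12633, 46)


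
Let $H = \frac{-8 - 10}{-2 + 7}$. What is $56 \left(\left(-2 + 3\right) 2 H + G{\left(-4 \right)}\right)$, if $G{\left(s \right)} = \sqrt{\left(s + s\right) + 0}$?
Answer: $- \frac{2016}{5} + 112 i \sqrt{2} \approx -403.2 + 158.39 i$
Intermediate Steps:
$H = - \frac{18}{5} \approx -3.6$
$G{\left(s \right)} = \sqrt{2} \sqrt{s}$ ($G{\left(s \right)} = \sqrt{2 s + 0} = \sqrt{2 s} = \sqrt{2} \sqrt{s}$)
$56 \left(\left(-2 + 3\right) 2 H + G{\left(-4 \right)}\right) = 56 \left(\left(-2 + 3\right) 2 \left(- \frac{18}{5}\right) + \sqrt{2} \sqrt{-4}\right) = 56 \left(1 \cdot 2 \left(- \frac{18}{5}\right) + \sqrt{2} \cdot 2 i\right) = 56 \left(2 \left(- \frac{18}{5}\right) + 2 i \sqrt{2}\right) = 56 \left(- \frac{36}{5} + 2 i \sqrt{2}\right) = - \frac{2016}{5} + 112 i \sqrt{2}$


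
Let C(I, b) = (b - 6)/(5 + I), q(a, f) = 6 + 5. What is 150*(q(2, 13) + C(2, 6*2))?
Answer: 12450/7 ≈ 1778.6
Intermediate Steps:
q(a, f) = 11
C(I, b) = (-6 + b)/(5 + I)
150*(q(2, 13) + C(2, 6*2)) = 150*(11 + (-6 + 6*2)/(5 + 2)) = 150*(11 + (-6 + 12)/7) = 150*(11 + (⅐)*6) = 150*(11 + 6/7) = 150*(83/7) = 12450/7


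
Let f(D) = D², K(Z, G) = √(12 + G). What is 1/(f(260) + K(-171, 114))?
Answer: 33800/2284879937 - 3*√14/4569759874 ≈ 1.4790e-5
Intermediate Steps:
1/(f(260) + K(-171, 114)) = 1/(260² + √(12 + 114)) = 1/(67600 + √126) = 1/(67600 + 3*√14)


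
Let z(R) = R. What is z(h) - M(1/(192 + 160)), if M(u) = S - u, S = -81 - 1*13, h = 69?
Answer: 57377/352 ≈ 163.00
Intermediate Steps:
S = -94 (S = -81 - 13 = -94)
M(u) = -94 - u
z(h) - M(1/(192 + 160)) = 69 - (-94 - 1/(192 + 160)) = 69 - (-94 - 1/352) = 69 - 1*(-33089/352) = 69 + 33089/352 = 57377/352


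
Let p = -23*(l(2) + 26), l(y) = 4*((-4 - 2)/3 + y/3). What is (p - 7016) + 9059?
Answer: 4703/3 ≈ 1567.7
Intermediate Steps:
l(y) = -8 + 4*y/3 (l(y) = 4*(-6*⅓ + y*(⅓)) = 4*(-2 + y/3) = -8 + 4*y/3)
p = -1426/3 (p = -23*((-8 + (4/3)*2) + 26) = -23*((-8 + 8/3) + 26) = -23*(-16/3 + 26) = -23*62/3 = -1426/3 ≈ -475.33)
(p - 7016) + 9059 = (-1426/3 - 7016) + 9059 = -22474/3 + 9059 = 4703/3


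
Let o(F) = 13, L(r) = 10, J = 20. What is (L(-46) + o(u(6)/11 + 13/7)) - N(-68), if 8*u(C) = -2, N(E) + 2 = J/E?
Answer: 430/17 ≈ 25.294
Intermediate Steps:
N(E) = -2 + 20/E
u(C) = -¼ (u(C) = (⅛)*(-2) = -¼)
(L(-46) + o(u(6)/11 + 13/7)) - N(-68) = (10 + 13) - (-2 + 20/(-68)) = 23 - (-2 + 20*(-1/68)) = 23 - (-2 - 5/17) = 23 - 1*(-39/17) = 23 + 39/17 = 430/17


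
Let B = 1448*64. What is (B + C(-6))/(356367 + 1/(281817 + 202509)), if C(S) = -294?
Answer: 2631827484/10152811979 ≈ 0.25922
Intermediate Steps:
B = 92672
(B + C(-6))/(356367 + 1/(281817 + 202509)) = (92672 - 294)/(356367 + 1/(281817 + 202509)) = 92378/(356367 + 1/484326) = 92378/(172597803643/484326) = 92378*(484326/172597803643) = 2631827484/10152811979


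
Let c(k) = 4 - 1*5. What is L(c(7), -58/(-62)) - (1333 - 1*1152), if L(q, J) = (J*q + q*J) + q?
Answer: -5700/31 ≈ -183.87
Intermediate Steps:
c(k) = -1 (c(k) = 4 - 5 = -1)
L(q, J) = q + 2*J*q (L(q, J) = (J*q + J*q) + q = 2*J*q + q = q + 2*J*q)
L(c(7), -58/(-62)) - (1333 - 1*1152) = -(1 + 2*(-58/(-62))) - (1333 - 1*1152) = -(1 + 2*(-58*(-1/62))) - (1333 - 1152) = -(1 + 2*(29/31)) - 1*181 = -(1 + 58/31) - 181 = -1*89/31 - 181 = -89/31 - 181 = -5700/31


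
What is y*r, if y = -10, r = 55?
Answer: -550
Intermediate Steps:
y*r = -10*55 = -550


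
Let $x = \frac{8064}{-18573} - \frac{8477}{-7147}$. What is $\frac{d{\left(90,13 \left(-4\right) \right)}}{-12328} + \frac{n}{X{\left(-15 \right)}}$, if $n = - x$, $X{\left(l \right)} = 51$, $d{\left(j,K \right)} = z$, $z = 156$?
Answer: $- \frac{27220783825}{993549151002} \approx -0.027398$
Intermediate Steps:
$x = \frac{4752853}{6321011}$ ($x = 8064 \left(- \frac{1}{18573}\right) - - \frac{1211}{1021} = - \frac{2688}{6191} + \frac{1211}{1021} = \frac{4752853}{6321011} \approx 0.75191$)
$d{\left(j,K \right)} = 156$
$n = - \frac{4752853}{6321011}$ ($n = \left(-1\right) \frac{4752853}{6321011} = - \frac{4752853}{6321011} \approx -0.75191$)
$\frac{d{\left(90,13 \left(-4\right) \right)}}{-12328} + \frac{n}{X{\left(-15 \right)}} = \frac{156}{-12328} - \frac{4752853}{6321011 \cdot 51} = 156 \left(- \frac{1}{12328}\right) - \frac{4752853}{322371561} = - \frac{39}{3082} - \frac{4752853}{322371561} = - \frac{27220783825}{993549151002}$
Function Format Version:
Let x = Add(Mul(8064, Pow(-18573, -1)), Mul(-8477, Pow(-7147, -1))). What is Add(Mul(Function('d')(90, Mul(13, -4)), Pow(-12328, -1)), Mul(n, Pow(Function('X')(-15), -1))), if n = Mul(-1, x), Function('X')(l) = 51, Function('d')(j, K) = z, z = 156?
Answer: Rational(-27220783825, 993549151002) ≈ -0.027398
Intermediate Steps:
x = Rational(4752853, 6321011) (x = Add(Mul(8064, Rational(-1, 18573)), Mul(-8477, Rational(-1, 7147))) = Add(Rational(-2688, 6191), Rational(1211, 1021)) = Rational(4752853, 6321011) ≈ 0.75191)
Function('d')(j, K) = 156
n = Rational(-4752853, 6321011) (n = Mul(-1, Rational(4752853, 6321011)) = Rational(-4752853, 6321011) ≈ -0.75191)
Add(Mul(Function('d')(90, Mul(13, -4)), Pow(-12328, -1)), Mul(n, Pow(Function('X')(-15), -1))) = Add(Mul(156, Pow(-12328, -1)), Mul(Rational(-4752853, 6321011), Pow(51, -1))) = Add(Mul(156, Rational(-1, 12328)), Mul(Rational(-4752853, 6321011), Rational(1, 51))) = Add(Rational(-39, 3082), Rational(-4752853, 322371561)) = Rational(-27220783825, 993549151002)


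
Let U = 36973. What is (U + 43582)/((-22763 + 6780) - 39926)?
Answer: -80555/55909 ≈ -1.4408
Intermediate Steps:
(U + 43582)/((-22763 + 6780) - 39926) = (36973 + 43582)/((-22763 + 6780) - 39926) = 80555/(-15983 - 39926) = 80555/(-55909) = 80555*(-1/55909) = -80555/55909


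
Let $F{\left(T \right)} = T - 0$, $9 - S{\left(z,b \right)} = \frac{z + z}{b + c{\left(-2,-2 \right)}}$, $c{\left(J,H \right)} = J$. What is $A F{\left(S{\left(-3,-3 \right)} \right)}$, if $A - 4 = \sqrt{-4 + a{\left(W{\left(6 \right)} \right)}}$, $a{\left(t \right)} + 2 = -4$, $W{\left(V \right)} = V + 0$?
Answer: $\frac{156}{5} + \frac{39 i \sqrt{10}}{5} \approx 31.2 + 24.666 i$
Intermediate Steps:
$W{\left(V \right)} = V$
$a{\left(t \right)} = -6$ ($a{\left(t \right)} = -2 - 4 = -6$)
$S{\left(z,b \right)} = 9 - \frac{2 z}{-2 + b}$ ($S{\left(z,b \right)} = 9 - \frac{z + z}{b - 2} = 9 - \frac{2 z}{-2 + b}$)
$F{\left(T \right)} = T$ ($F{\left(T \right)} = T + 0 = T$)
$A = 4 + i \sqrt{10}$ ($A = 4 + \sqrt{-4 - 6} = 4 + \sqrt{-10} = 4 + i \sqrt{10} \approx 4.0 + 3.1623 i$)
$A F{\left(S{\left(-3,-3 \right)} \right)} = \left(4 + i \sqrt{10}\right) \frac{-18 - -6 + 9 \left(-3\right)}{-2 - 3} = \left(4 + i \sqrt{10}\right) \frac{-18 + 6 - 27}{-5} = \left(4 + i \sqrt{10}\right) \left(\left(- \frac{1}{5}\right) \left(-39\right)\right) = \left(4 + i \sqrt{10}\right) \frac{39}{5} = \frac{156}{5} + \frac{39 i \sqrt{10}}{5}$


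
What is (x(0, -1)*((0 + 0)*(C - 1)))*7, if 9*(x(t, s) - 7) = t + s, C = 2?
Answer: 0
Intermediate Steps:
x(t, s) = 7 + s/9 + t/9 (x(t, s) = 7 + (t + s)/9 = 7 + (s + t)/9 = 7 + (s/9 + t/9) = 7 + s/9 + t/9)
(x(0, -1)*((0 + 0)*(C - 1)))*7 = ((7 + (⅑)*(-1) + (⅑)*0)*((0 + 0)*(2 - 1)))*7 = ((7 - ⅑ + 0)*(0*1))*7 = ((62/9)*0)*7 = 0*7 = 0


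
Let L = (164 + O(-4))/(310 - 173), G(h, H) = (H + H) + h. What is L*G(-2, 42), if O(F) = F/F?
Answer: 13530/137 ≈ 98.759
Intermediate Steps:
G(h, H) = h + 2*H (G(h, H) = 2*H + h = h + 2*H)
O(F) = 1
L = 165/137 (L = (164 + 1)/(310 - 173) = 165/137 ≈ 1.2044)
L*G(-2, 42) = 165*(-2 + 2*42)/137 = 165*(-2 + 84)/137 = (165/137)*82 = 13530/137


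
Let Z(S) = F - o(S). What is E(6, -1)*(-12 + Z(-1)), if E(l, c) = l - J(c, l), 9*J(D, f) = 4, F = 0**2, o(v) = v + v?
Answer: -500/9 ≈ -55.556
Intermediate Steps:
o(v) = 2*v
F = 0
J(D, f) = 4/9 (J(D, f) = (1/9)*4 = 4/9)
Z(S) = -2*S (Z(S) = 0 - 2*S = -2*S)
E(l, c) = -4/9 + l (E(l, c) = l - 1*4/9 = l - 4/9 = -4/9 + l)
E(6, -1)*(-12 + Z(-1)) = (-4/9 + 6)*(-12 - 2*(-1)) = 50*(-12 + 2)/9 = (50/9)*(-10) = -500/9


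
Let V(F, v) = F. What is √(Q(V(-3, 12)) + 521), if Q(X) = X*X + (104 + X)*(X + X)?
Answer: 2*I*√19 ≈ 8.7178*I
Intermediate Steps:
Q(X) = X² + 2*X*(104 + X) (Q(X) = X² + (104 + X)*(2*X) = X² + 2*X*(104 + X))
√(Q(V(-3, 12)) + 521) = √(-3*(208 + 3*(-3)) + 521) = √(-3*(208 - 9) + 521) = √(-3*199 + 521) = √(-597 + 521) = √(-76) = 2*I*√19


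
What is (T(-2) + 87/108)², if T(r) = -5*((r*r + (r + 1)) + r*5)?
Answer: 1661521/1296 ≈ 1282.0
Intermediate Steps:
T(r) = -5 - 30*r - 5*r² (T(r) = -5*((r² + (1 + r)) + 5*r) = -5*((1 + r + r²) + 5*r) = -5*(1 + r² + 6*r) = -5 - 30*r - 5*r²)
(T(-2) + 87/108)² = ((-5 - 30*(-2) - 5*(-2)²) + 87/108)² = ((-5 + 60 - 5*4) + 87*(1/108))² = ((-5 + 60 - 20) + 29/36)² = (35 + 29/36)² = (1289/36)² = 1661521/1296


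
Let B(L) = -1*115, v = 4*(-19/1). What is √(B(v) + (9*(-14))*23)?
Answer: I*√3013 ≈ 54.891*I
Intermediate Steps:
v = -76 (v = 4*(-19*1) = 4*(-19) = -76)
B(L) = -115
√(B(v) + (9*(-14))*23) = √(-115 + (9*(-14))*23) = √(-115 - 126*23) = √(-115 - 2898) = √(-3013) = I*√3013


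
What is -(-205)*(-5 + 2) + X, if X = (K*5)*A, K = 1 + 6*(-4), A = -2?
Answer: -385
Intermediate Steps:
K = -23 (K = 1 - 24 = -23)
X = 230 (X = -23*5*(-2) = -115*(-2) = 230)
-(-205)*(-5 + 2) + X = -(-205)*(-5 + 2) + 230 = -(-205)*(-3) + 230 = -41*15 + 230 = -615 + 230 = -385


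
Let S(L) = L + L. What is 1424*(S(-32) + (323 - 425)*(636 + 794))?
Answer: -207795776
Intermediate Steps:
S(L) = 2*L
1424*(S(-32) + (323 - 425)*(636 + 794)) = 1424*(2*(-32) + (323 - 425)*(636 + 794)) = 1424*(-64 - 102*1430) = 1424*(-64 - 145860) = 1424*(-145924) = -207795776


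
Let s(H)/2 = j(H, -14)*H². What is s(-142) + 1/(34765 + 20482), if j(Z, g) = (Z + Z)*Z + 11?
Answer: 89875332984425/55247 ≈ 1.6268e+9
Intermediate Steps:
j(Z, g) = 11 + 2*Z² (j(Z, g) = (2*Z)*Z + 11 = 2*Z² + 11 = 11 + 2*Z²)
s(H) = 2*H²*(11 + 2*H²) (s(H) = 2*((11 + 2*H²)*H²) = 2*(H²*(11 + 2*H²)) = 2*H²*(11 + 2*H²))
s(-142) + 1/(34765 + 20482) = (-142)²*(22 + 4*(-142)²) + 1/(34765 + 20482) = 20164*(22 + 4*20164) + 1/55247 = 20164*(22 + 80656) + 1/55247 = 20164*80678 + 1/55247 = 1626791192 + 1/55247 = 89875332984425/55247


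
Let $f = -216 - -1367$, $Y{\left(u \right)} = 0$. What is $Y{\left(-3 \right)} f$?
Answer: $0$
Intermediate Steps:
$f = 1151$ ($f = -216 + 1367 = 1151$)
$Y{\left(-3 \right)} f = 0 \cdot 1151 = 0$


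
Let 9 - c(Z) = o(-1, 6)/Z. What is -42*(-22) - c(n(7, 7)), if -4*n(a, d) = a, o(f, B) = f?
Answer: 6409/7 ≈ 915.57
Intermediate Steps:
n(a, d) = -a/4
c(Z) = 9 + 1/Z (c(Z) = 9 - (-1)/Z = 9 + 1/Z)
-42*(-22) - c(n(7, 7)) = -42*(-22) - (9 + 1/(-1/4*7)) = 924 - (9 + 1/(-7/4)) = 924 - (9 - 4/7) = 924 - 1*59/7 = 924 - 59/7 = 6409/7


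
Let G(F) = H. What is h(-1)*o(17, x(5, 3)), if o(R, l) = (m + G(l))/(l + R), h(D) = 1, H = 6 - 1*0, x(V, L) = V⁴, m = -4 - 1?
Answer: 1/642 ≈ 0.0015576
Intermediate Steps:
m = -5
H = 6 (H = 6 + 0 = 6)
G(F) = 6
o(R, l) = 1/(R + l) (o(R, l) = (-5 + 6)/(l + R) = 1/(R + l))
h(-1)*o(17, x(5, 3)) = 1/(17 + 5⁴) = 1/(17 + 625) = 1/642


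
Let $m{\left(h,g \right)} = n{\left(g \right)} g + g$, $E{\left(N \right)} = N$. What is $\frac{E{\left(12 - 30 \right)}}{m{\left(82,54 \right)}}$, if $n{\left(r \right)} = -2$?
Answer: $\frac{1}{3} \approx 0.33333$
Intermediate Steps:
$m{\left(h,g \right)} = - g$ ($m{\left(h,g \right)} = - 2 g + g = - g$)
$\frac{E{\left(12 - 30 \right)}}{m{\left(82,54 \right)}} = \frac{12 - 30}{\left(-1\right) 54} = - \frac{18}{-54} = \left(-18\right) \left(- \frac{1}{54}\right) = \frac{1}{3}$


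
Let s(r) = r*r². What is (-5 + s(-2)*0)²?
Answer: 25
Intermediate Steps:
s(r) = r³
(-5 + s(-2)*0)² = (-5 + (-2)³*0)² = (-5 - 8*0)² = (-5 + 0)² = (-5)² = 25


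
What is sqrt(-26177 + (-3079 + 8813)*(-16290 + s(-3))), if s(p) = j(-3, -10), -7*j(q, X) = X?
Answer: I*sqrt(4577817433)/7 ≈ 9665.7*I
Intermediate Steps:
j(q, X) = -X/7
s(p) = 10/7 (s(p) = -1/7*(-10) = 10/7)
sqrt(-26177 + (-3079 + 8813)*(-16290 + s(-3))) = sqrt(-26177 + (-3079 + 8813)*(-16290 + 10/7)) = sqrt(-26177 + 5734*(-114020/7)) = sqrt(-26177 - 653790680/7) = sqrt(-653973919/7) = I*sqrt(4577817433)/7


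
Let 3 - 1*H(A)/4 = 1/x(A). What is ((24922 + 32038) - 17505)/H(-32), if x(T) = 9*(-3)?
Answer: 1065285/328 ≈ 3247.8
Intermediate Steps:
x(T) = -27
H(A) = 328/27 (H(A) = 12 - 4/(-27) = 12 - 4*(-1/27) = 12 + 4/27 = 328/27)
((24922 + 32038) - 17505)/H(-32) = ((24922 + 32038) - 17505)/(328/27) = (56960 - 17505)*(27/328) = 39455*(27/328) = 1065285/328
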